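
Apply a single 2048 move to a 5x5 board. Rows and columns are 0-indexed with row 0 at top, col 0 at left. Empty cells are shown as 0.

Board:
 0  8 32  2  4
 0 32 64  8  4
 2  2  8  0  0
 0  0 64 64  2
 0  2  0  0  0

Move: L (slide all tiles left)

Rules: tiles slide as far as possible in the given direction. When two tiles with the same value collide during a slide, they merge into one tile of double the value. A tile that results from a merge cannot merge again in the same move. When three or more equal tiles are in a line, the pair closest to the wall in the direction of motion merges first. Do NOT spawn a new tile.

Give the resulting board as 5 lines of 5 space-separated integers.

Slide left:
row 0: [0, 8, 32, 2, 4] -> [8, 32, 2, 4, 0]
row 1: [0, 32, 64, 8, 4] -> [32, 64, 8, 4, 0]
row 2: [2, 2, 8, 0, 0] -> [4, 8, 0, 0, 0]
row 3: [0, 0, 64, 64, 2] -> [128, 2, 0, 0, 0]
row 4: [0, 2, 0, 0, 0] -> [2, 0, 0, 0, 0]

Answer:   8  32   2   4   0
 32  64   8   4   0
  4   8   0   0   0
128   2   0   0   0
  2   0   0   0   0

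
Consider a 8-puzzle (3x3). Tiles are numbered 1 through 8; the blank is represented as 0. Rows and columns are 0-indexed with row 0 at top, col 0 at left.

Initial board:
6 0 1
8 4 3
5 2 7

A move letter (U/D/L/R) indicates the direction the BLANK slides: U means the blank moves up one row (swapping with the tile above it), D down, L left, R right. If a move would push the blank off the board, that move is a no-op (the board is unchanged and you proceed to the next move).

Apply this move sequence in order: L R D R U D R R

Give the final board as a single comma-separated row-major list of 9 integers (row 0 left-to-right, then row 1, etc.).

After move 1 (L):
0 6 1
8 4 3
5 2 7

After move 2 (R):
6 0 1
8 4 3
5 2 7

After move 3 (D):
6 4 1
8 0 3
5 2 7

After move 4 (R):
6 4 1
8 3 0
5 2 7

After move 5 (U):
6 4 0
8 3 1
5 2 7

After move 6 (D):
6 4 1
8 3 0
5 2 7

After move 7 (R):
6 4 1
8 3 0
5 2 7

After move 8 (R):
6 4 1
8 3 0
5 2 7

Answer: 6, 4, 1, 8, 3, 0, 5, 2, 7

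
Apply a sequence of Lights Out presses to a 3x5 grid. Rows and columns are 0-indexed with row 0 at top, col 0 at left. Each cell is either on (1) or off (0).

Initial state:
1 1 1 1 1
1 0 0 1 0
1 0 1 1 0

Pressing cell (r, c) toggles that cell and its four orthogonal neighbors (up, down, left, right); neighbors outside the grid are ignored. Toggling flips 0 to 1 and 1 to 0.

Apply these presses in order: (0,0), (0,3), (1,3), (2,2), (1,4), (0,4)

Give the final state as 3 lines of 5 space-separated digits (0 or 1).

Answer: 0 0 0 0 0
0 0 0 0 1
1 1 0 1 1

Derivation:
After press 1 at (0,0):
0 0 1 1 1
0 0 0 1 0
1 0 1 1 0

After press 2 at (0,3):
0 0 0 0 0
0 0 0 0 0
1 0 1 1 0

After press 3 at (1,3):
0 0 0 1 0
0 0 1 1 1
1 0 1 0 0

After press 4 at (2,2):
0 0 0 1 0
0 0 0 1 1
1 1 0 1 0

After press 5 at (1,4):
0 0 0 1 1
0 0 0 0 0
1 1 0 1 1

After press 6 at (0,4):
0 0 0 0 0
0 0 0 0 1
1 1 0 1 1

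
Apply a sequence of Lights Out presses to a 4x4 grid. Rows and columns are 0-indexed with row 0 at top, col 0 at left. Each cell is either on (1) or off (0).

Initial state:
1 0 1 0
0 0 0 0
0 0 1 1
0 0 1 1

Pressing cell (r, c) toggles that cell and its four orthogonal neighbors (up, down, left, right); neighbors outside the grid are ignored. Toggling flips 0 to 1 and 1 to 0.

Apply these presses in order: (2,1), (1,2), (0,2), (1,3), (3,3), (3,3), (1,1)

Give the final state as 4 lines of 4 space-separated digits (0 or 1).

Answer: 1 0 1 0
1 1 0 0
1 0 1 0
0 1 1 1

Derivation:
After press 1 at (2,1):
1 0 1 0
0 1 0 0
1 1 0 1
0 1 1 1

After press 2 at (1,2):
1 0 0 0
0 0 1 1
1 1 1 1
0 1 1 1

After press 3 at (0,2):
1 1 1 1
0 0 0 1
1 1 1 1
0 1 1 1

After press 4 at (1,3):
1 1 1 0
0 0 1 0
1 1 1 0
0 1 1 1

After press 5 at (3,3):
1 1 1 0
0 0 1 0
1 1 1 1
0 1 0 0

After press 6 at (3,3):
1 1 1 0
0 0 1 0
1 1 1 0
0 1 1 1

After press 7 at (1,1):
1 0 1 0
1 1 0 0
1 0 1 0
0 1 1 1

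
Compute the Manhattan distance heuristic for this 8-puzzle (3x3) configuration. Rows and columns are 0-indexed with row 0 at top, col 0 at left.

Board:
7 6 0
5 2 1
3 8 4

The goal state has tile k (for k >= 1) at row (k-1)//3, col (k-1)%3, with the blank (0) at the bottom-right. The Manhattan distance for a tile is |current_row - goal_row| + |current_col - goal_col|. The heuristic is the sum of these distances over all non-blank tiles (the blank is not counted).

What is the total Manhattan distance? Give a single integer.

Answer: 16

Derivation:
Tile 7: (0,0)->(2,0) = 2
Tile 6: (0,1)->(1,2) = 2
Tile 5: (1,0)->(1,1) = 1
Tile 2: (1,1)->(0,1) = 1
Tile 1: (1,2)->(0,0) = 3
Tile 3: (2,0)->(0,2) = 4
Tile 8: (2,1)->(2,1) = 0
Tile 4: (2,2)->(1,0) = 3
Sum: 2 + 2 + 1 + 1 + 3 + 4 + 0 + 3 = 16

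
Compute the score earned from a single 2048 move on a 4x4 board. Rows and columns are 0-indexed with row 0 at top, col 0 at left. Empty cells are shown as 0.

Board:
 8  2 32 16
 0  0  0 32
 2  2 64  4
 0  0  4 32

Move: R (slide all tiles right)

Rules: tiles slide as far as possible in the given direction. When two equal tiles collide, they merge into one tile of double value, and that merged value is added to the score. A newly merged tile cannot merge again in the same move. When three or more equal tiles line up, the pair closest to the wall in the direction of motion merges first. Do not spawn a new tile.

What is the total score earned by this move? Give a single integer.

Answer: 4

Derivation:
Slide right:
row 0: [8, 2, 32, 16] -> [8, 2, 32, 16]  score +0 (running 0)
row 1: [0, 0, 0, 32] -> [0, 0, 0, 32]  score +0 (running 0)
row 2: [2, 2, 64, 4] -> [0, 4, 64, 4]  score +4 (running 4)
row 3: [0, 0, 4, 32] -> [0, 0, 4, 32]  score +0 (running 4)
Board after move:
 8  2 32 16
 0  0  0 32
 0  4 64  4
 0  0  4 32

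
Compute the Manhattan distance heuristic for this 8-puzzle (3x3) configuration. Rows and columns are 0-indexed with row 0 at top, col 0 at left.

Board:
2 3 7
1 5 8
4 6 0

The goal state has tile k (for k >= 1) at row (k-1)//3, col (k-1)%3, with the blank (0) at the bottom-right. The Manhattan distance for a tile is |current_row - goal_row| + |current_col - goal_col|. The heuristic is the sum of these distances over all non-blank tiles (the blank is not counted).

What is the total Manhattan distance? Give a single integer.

Tile 2: at (0,0), goal (0,1), distance |0-0|+|0-1| = 1
Tile 3: at (0,1), goal (0,2), distance |0-0|+|1-2| = 1
Tile 7: at (0,2), goal (2,0), distance |0-2|+|2-0| = 4
Tile 1: at (1,0), goal (0,0), distance |1-0|+|0-0| = 1
Tile 5: at (1,1), goal (1,1), distance |1-1|+|1-1| = 0
Tile 8: at (1,2), goal (2,1), distance |1-2|+|2-1| = 2
Tile 4: at (2,0), goal (1,0), distance |2-1|+|0-0| = 1
Tile 6: at (2,1), goal (1,2), distance |2-1|+|1-2| = 2
Sum: 1 + 1 + 4 + 1 + 0 + 2 + 1 + 2 = 12

Answer: 12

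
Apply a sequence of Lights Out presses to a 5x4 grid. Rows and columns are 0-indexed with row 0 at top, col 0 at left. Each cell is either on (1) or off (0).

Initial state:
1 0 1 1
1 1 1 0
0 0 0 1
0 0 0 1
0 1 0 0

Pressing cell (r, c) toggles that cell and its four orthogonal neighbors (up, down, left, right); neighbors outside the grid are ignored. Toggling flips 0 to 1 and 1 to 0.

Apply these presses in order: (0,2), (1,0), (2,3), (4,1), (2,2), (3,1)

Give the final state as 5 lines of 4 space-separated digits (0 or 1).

Answer: 0 1 0 0
0 0 1 1
1 0 0 1
1 0 0 0
1 1 1 0

Derivation:
After press 1 at (0,2):
1 1 0 0
1 1 0 0
0 0 0 1
0 0 0 1
0 1 0 0

After press 2 at (1,0):
0 1 0 0
0 0 0 0
1 0 0 1
0 0 0 1
0 1 0 0

After press 3 at (2,3):
0 1 0 0
0 0 0 1
1 0 1 0
0 0 0 0
0 1 0 0

After press 4 at (4,1):
0 1 0 0
0 0 0 1
1 0 1 0
0 1 0 0
1 0 1 0

After press 5 at (2,2):
0 1 0 0
0 0 1 1
1 1 0 1
0 1 1 0
1 0 1 0

After press 6 at (3,1):
0 1 0 0
0 0 1 1
1 0 0 1
1 0 0 0
1 1 1 0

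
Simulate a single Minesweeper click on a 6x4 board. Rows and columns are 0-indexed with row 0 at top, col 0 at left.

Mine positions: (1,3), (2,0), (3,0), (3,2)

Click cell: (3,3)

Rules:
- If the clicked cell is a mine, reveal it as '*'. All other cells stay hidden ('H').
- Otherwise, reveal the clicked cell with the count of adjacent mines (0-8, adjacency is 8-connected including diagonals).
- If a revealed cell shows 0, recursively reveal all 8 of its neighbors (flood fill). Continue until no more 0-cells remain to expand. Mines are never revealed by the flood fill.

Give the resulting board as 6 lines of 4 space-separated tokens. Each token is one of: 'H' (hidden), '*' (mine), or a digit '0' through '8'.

H H H H
H H H H
H H H H
H H H 1
H H H H
H H H H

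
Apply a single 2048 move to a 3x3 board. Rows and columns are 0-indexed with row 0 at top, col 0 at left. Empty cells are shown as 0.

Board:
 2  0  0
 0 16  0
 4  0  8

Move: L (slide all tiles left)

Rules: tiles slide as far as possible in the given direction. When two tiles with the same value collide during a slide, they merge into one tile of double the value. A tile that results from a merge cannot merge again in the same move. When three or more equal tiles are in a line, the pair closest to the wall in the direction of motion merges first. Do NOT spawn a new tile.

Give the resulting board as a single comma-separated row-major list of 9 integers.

Answer: 2, 0, 0, 16, 0, 0, 4, 8, 0

Derivation:
Slide left:
row 0: [2, 0, 0] -> [2, 0, 0]
row 1: [0, 16, 0] -> [16, 0, 0]
row 2: [4, 0, 8] -> [4, 8, 0]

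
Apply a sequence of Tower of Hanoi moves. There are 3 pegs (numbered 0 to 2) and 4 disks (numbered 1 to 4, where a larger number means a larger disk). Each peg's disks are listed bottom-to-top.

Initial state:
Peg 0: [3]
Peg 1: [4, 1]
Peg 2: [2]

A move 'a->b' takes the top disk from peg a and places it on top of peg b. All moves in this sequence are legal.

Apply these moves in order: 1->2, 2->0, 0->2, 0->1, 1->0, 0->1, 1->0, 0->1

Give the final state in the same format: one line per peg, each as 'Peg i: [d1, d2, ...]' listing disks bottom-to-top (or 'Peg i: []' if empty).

Answer: Peg 0: []
Peg 1: [4, 3]
Peg 2: [2, 1]

Derivation:
After move 1 (1->2):
Peg 0: [3]
Peg 1: [4]
Peg 2: [2, 1]

After move 2 (2->0):
Peg 0: [3, 1]
Peg 1: [4]
Peg 2: [2]

After move 3 (0->2):
Peg 0: [3]
Peg 1: [4]
Peg 2: [2, 1]

After move 4 (0->1):
Peg 0: []
Peg 1: [4, 3]
Peg 2: [2, 1]

After move 5 (1->0):
Peg 0: [3]
Peg 1: [4]
Peg 2: [2, 1]

After move 6 (0->1):
Peg 0: []
Peg 1: [4, 3]
Peg 2: [2, 1]

After move 7 (1->0):
Peg 0: [3]
Peg 1: [4]
Peg 2: [2, 1]

After move 8 (0->1):
Peg 0: []
Peg 1: [4, 3]
Peg 2: [2, 1]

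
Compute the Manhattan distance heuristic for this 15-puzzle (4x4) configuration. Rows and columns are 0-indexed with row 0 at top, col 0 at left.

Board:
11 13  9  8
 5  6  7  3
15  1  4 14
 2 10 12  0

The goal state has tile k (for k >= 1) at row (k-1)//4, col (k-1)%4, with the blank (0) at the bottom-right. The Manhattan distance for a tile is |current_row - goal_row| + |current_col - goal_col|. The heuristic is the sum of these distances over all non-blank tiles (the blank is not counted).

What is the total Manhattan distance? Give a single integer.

Answer: 34

Derivation:
Tile 11: (0,0)->(2,2) = 4
Tile 13: (0,1)->(3,0) = 4
Tile 9: (0,2)->(2,0) = 4
Tile 8: (0,3)->(1,3) = 1
Tile 5: (1,0)->(1,0) = 0
Tile 6: (1,1)->(1,1) = 0
Tile 7: (1,2)->(1,2) = 0
Tile 3: (1,3)->(0,2) = 2
Tile 15: (2,0)->(3,2) = 3
Tile 1: (2,1)->(0,0) = 3
Tile 4: (2,2)->(0,3) = 3
Tile 14: (2,3)->(3,1) = 3
Tile 2: (3,0)->(0,1) = 4
Tile 10: (3,1)->(2,1) = 1
Tile 12: (3,2)->(2,3) = 2
Sum: 4 + 4 + 4 + 1 + 0 + 0 + 0 + 2 + 3 + 3 + 3 + 3 + 4 + 1 + 2 = 34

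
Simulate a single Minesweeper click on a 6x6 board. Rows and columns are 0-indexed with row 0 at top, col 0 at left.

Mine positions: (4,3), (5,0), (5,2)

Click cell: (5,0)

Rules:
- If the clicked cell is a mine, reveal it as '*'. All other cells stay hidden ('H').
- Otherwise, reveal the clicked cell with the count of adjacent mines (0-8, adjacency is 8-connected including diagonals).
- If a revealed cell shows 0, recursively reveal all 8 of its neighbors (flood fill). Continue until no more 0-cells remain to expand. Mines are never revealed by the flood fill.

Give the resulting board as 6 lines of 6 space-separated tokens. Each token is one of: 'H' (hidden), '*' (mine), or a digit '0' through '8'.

H H H H H H
H H H H H H
H H H H H H
H H H H H H
H H H H H H
* H H H H H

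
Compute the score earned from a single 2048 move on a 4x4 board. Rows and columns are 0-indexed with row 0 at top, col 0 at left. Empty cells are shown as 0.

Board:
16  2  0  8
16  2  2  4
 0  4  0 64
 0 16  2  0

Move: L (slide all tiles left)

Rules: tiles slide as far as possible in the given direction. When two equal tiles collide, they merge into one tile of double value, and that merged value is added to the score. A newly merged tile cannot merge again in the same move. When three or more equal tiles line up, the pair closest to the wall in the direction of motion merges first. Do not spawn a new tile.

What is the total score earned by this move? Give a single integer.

Answer: 4

Derivation:
Slide left:
row 0: [16, 2, 0, 8] -> [16, 2, 8, 0]  score +0 (running 0)
row 1: [16, 2, 2, 4] -> [16, 4, 4, 0]  score +4 (running 4)
row 2: [0, 4, 0, 64] -> [4, 64, 0, 0]  score +0 (running 4)
row 3: [0, 16, 2, 0] -> [16, 2, 0, 0]  score +0 (running 4)
Board after move:
16  2  8  0
16  4  4  0
 4 64  0  0
16  2  0  0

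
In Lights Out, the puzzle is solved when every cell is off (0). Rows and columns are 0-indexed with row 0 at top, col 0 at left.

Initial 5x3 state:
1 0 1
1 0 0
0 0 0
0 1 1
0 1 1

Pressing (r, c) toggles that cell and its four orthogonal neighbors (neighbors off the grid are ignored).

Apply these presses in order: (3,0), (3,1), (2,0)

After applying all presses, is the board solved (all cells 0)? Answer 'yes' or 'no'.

After press 1 at (3,0):
1 0 1
1 0 0
1 0 0
1 0 1
1 1 1

After press 2 at (3,1):
1 0 1
1 0 0
1 1 0
0 1 0
1 0 1

After press 3 at (2,0):
1 0 1
0 0 0
0 0 0
1 1 0
1 0 1

Lights still on: 6

Answer: no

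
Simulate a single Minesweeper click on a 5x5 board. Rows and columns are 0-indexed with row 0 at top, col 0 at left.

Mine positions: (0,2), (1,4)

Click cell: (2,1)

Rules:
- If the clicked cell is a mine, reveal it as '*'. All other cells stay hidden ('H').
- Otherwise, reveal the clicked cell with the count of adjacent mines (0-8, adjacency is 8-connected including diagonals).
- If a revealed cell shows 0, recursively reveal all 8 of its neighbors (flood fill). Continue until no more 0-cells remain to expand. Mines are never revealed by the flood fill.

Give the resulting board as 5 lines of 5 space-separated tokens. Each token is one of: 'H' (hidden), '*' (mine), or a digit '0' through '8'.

0 1 H H H
0 1 1 2 H
0 0 0 1 1
0 0 0 0 0
0 0 0 0 0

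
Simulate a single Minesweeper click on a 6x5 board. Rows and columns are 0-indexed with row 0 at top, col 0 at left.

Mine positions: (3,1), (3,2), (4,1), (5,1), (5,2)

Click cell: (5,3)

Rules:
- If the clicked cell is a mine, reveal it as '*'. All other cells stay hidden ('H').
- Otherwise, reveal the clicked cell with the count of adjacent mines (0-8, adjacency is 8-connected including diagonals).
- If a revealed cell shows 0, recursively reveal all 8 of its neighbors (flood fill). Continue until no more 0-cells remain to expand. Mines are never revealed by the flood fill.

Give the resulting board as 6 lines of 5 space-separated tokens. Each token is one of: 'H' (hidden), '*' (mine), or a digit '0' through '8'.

H H H H H
H H H H H
H H H H H
H H H H H
H H H H H
H H H 1 H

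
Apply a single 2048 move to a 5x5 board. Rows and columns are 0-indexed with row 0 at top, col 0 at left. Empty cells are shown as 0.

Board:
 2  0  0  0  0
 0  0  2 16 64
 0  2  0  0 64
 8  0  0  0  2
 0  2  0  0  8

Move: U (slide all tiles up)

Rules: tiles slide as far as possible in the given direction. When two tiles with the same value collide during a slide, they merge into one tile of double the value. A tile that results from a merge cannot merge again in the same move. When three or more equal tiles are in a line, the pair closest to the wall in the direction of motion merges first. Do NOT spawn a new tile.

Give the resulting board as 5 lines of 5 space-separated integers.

Slide up:
col 0: [2, 0, 0, 8, 0] -> [2, 8, 0, 0, 0]
col 1: [0, 0, 2, 0, 2] -> [4, 0, 0, 0, 0]
col 2: [0, 2, 0, 0, 0] -> [2, 0, 0, 0, 0]
col 3: [0, 16, 0, 0, 0] -> [16, 0, 0, 0, 0]
col 4: [0, 64, 64, 2, 8] -> [128, 2, 8, 0, 0]

Answer:   2   4   2  16 128
  8   0   0   0   2
  0   0   0   0   8
  0   0   0   0   0
  0   0   0   0   0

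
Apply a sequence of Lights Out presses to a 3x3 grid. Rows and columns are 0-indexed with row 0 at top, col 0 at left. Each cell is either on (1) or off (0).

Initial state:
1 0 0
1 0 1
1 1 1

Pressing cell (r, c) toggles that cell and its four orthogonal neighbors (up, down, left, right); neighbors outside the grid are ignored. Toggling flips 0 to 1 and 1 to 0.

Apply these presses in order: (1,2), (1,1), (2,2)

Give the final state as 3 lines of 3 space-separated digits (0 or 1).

After press 1 at (1,2):
1 0 1
1 1 0
1 1 0

After press 2 at (1,1):
1 1 1
0 0 1
1 0 0

After press 3 at (2,2):
1 1 1
0 0 0
1 1 1

Answer: 1 1 1
0 0 0
1 1 1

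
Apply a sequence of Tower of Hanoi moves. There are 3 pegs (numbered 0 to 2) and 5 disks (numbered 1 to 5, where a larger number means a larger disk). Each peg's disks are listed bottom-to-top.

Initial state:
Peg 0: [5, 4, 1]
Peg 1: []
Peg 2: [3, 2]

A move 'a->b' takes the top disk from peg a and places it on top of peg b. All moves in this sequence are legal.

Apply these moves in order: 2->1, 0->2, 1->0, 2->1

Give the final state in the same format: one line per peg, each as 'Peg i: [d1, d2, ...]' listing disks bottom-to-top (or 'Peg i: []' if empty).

After move 1 (2->1):
Peg 0: [5, 4, 1]
Peg 1: [2]
Peg 2: [3]

After move 2 (0->2):
Peg 0: [5, 4]
Peg 1: [2]
Peg 2: [3, 1]

After move 3 (1->0):
Peg 0: [5, 4, 2]
Peg 1: []
Peg 2: [3, 1]

After move 4 (2->1):
Peg 0: [5, 4, 2]
Peg 1: [1]
Peg 2: [3]

Answer: Peg 0: [5, 4, 2]
Peg 1: [1]
Peg 2: [3]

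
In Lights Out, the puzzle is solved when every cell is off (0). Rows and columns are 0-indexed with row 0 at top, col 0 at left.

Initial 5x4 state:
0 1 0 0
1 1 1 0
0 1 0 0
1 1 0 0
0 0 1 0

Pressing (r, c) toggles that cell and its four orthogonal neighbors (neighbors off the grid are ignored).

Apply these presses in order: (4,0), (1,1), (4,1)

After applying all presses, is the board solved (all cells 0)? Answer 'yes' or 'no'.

Answer: yes

Derivation:
After press 1 at (4,0):
0 1 0 0
1 1 1 0
0 1 0 0
0 1 0 0
1 1 1 0

After press 2 at (1,1):
0 0 0 0
0 0 0 0
0 0 0 0
0 1 0 0
1 1 1 0

After press 3 at (4,1):
0 0 0 0
0 0 0 0
0 0 0 0
0 0 0 0
0 0 0 0

Lights still on: 0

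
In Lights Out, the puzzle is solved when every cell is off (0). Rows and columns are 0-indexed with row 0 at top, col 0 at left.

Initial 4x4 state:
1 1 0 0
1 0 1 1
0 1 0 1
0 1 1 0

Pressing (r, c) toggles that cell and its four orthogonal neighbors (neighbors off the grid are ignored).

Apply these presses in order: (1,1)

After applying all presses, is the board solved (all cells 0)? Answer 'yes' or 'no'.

Answer: no

Derivation:
After press 1 at (1,1):
1 0 0 0
0 1 0 1
0 0 0 1
0 1 1 0

Lights still on: 6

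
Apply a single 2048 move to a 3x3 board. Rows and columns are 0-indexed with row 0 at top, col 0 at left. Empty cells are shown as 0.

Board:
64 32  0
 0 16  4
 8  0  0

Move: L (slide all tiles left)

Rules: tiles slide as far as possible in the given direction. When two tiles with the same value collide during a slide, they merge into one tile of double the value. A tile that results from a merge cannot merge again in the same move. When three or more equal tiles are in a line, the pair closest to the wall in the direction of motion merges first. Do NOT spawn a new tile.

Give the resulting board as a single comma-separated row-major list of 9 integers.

Slide left:
row 0: [64, 32, 0] -> [64, 32, 0]
row 1: [0, 16, 4] -> [16, 4, 0]
row 2: [8, 0, 0] -> [8, 0, 0]

Answer: 64, 32, 0, 16, 4, 0, 8, 0, 0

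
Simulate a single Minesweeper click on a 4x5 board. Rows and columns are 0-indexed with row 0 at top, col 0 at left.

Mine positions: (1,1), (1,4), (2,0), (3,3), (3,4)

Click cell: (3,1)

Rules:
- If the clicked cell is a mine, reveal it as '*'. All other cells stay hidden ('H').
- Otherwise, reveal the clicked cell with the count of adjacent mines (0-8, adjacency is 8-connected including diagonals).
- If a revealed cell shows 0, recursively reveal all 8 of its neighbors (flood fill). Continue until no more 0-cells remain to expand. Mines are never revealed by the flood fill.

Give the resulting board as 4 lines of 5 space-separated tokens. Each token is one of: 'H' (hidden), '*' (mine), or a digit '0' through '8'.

H H H H H
H H H H H
H H H H H
H 1 H H H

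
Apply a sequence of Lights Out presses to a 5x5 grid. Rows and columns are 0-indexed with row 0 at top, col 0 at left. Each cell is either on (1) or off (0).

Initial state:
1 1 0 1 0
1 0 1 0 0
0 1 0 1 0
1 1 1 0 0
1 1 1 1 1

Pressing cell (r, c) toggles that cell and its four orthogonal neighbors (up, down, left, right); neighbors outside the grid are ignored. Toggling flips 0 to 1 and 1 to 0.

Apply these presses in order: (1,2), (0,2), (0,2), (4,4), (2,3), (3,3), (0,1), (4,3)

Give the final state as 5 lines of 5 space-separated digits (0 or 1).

Answer: 0 0 0 1 0
1 0 0 0 0
0 1 0 1 1
1 1 0 1 0
1 1 0 0 1

Derivation:
After press 1 at (1,2):
1 1 1 1 0
1 1 0 1 0
0 1 1 1 0
1 1 1 0 0
1 1 1 1 1

After press 2 at (0,2):
1 0 0 0 0
1 1 1 1 0
0 1 1 1 0
1 1 1 0 0
1 1 1 1 1

After press 3 at (0,2):
1 1 1 1 0
1 1 0 1 0
0 1 1 1 0
1 1 1 0 0
1 1 1 1 1

After press 4 at (4,4):
1 1 1 1 0
1 1 0 1 0
0 1 1 1 0
1 1 1 0 1
1 1 1 0 0

After press 5 at (2,3):
1 1 1 1 0
1 1 0 0 0
0 1 0 0 1
1 1 1 1 1
1 1 1 0 0

After press 6 at (3,3):
1 1 1 1 0
1 1 0 0 0
0 1 0 1 1
1 1 0 0 0
1 1 1 1 0

After press 7 at (0,1):
0 0 0 1 0
1 0 0 0 0
0 1 0 1 1
1 1 0 0 0
1 1 1 1 0

After press 8 at (4,3):
0 0 0 1 0
1 0 0 0 0
0 1 0 1 1
1 1 0 1 0
1 1 0 0 1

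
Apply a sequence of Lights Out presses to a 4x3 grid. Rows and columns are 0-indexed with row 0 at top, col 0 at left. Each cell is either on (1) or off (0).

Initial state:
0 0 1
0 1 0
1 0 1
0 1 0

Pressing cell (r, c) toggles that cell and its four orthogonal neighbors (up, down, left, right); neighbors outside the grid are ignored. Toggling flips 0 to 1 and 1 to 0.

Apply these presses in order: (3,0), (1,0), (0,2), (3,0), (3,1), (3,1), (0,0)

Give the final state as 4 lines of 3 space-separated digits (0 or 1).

Answer: 0 0 0
0 0 1
0 0 1
0 1 0

Derivation:
After press 1 at (3,0):
0 0 1
0 1 0
0 0 1
1 0 0

After press 2 at (1,0):
1 0 1
1 0 0
1 0 1
1 0 0

After press 3 at (0,2):
1 1 0
1 0 1
1 0 1
1 0 0

After press 4 at (3,0):
1 1 0
1 0 1
0 0 1
0 1 0

After press 5 at (3,1):
1 1 0
1 0 1
0 1 1
1 0 1

After press 6 at (3,1):
1 1 0
1 0 1
0 0 1
0 1 0

After press 7 at (0,0):
0 0 0
0 0 1
0 0 1
0 1 0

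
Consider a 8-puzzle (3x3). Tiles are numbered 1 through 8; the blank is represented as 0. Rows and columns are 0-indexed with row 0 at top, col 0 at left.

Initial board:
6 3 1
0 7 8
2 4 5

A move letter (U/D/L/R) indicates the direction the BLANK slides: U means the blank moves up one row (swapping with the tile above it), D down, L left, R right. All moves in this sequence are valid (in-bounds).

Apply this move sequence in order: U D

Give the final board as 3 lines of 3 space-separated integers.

Answer: 6 3 1
0 7 8
2 4 5

Derivation:
After move 1 (U):
0 3 1
6 7 8
2 4 5

After move 2 (D):
6 3 1
0 7 8
2 4 5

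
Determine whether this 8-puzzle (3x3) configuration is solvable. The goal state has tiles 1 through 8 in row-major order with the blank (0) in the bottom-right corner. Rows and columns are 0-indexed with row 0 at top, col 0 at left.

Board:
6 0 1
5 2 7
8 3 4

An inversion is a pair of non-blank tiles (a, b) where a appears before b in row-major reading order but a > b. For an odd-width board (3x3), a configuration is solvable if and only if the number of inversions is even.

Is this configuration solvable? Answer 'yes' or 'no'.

Answer: yes

Derivation:
Inversions (pairs i<j in row-major order where tile[i] > tile[j] > 0): 12
12 is even, so the puzzle is solvable.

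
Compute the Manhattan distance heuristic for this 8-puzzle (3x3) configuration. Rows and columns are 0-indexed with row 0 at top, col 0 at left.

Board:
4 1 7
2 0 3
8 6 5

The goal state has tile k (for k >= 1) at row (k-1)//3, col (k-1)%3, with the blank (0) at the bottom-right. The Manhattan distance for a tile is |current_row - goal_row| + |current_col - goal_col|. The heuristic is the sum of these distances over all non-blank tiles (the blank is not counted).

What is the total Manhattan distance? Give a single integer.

Tile 4: (0,0)->(1,0) = 1
Tile 1: (0,1)->(0,0) = 1
Tile 7: (0,2)->(2,0) = 4
Tile 2: (1,0)->(0,1) = 2
Tile 3: (1,2)->(0,2) = 1
Tile 8: (2,0)->(2,1) = 1
Tile 6: (2,1)->(1,2) = 2
Tile 5: (2,2)->(1,1) = 2
Sum: 1 + 1 + 4 + 2 + 1 + 1 + 2 + 2 = 14

Answer: 14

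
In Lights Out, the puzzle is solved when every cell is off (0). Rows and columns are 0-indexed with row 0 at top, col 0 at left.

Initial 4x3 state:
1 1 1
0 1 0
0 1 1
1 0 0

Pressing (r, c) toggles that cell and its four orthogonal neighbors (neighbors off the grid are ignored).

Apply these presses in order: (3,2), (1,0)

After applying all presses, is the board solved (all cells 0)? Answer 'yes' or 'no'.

Answer: no

Derivation:
After press 1 at (3,2):
1 1 1
0 1 0
0 1 0
1 1 1

After press 2 at (1,0):
0 1 1
1 0 0
1 1 0
1 1 1

Lights still on: 8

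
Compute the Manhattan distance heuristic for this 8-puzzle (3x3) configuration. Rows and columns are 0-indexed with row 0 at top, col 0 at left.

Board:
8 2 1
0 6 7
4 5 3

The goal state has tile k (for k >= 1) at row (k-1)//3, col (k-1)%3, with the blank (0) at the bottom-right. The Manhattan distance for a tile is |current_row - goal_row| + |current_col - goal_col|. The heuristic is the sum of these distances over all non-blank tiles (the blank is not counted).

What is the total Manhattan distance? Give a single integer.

Answer: 13

Derivation:
Tile 8: at (0,0), goal (2,1), distance |0-2|+|0-1| = 3
Tile 2: at (0,1), goal (0,1), distance |0-0|+|1-1| = 0
Tile 1: at (0,2), goal (0,0), distance |0-0|+|2-0| = 2
Tile 6: at (1,1), goal (1,2), distance |1-1|+|1-2| = 1
Tile 7: at (1,2), goal (2,0), distance |1-2|+|2-0| = 3
Tile 4: at (2,0), goal (1,0), distance |2-1|+|0-0| = 1
Tile 5: at (2,1), goal (1,1), distance |2-1|+|1-1| = 1
Tile 3: at (2,2), goal (0,2), distance |2-0|+|2-2| = 2
Sum: 3 + 0 + 2 + 1 + 3 + 1 + 1 + 2 = 13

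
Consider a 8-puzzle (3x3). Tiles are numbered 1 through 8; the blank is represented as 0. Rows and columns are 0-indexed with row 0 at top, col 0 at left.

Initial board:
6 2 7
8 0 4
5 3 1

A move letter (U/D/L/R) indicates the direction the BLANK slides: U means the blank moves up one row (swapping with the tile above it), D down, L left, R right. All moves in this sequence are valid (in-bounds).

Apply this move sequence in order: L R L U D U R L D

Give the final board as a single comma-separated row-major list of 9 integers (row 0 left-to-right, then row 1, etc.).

After move 1 (L):
6 2 7
0 8 4
5 3 1

After move 2 (R):
6 2 7
8 0 4
5 3 1

After move 3 (L):
6 2 7
0 8 4
5 3 1

After move 4 (U):
0 2 7
6 8 4
5 3 1

After move 5 (D):
6 2 7
0 8 4
5 3 1

After move 6 (U):
0 2 7
6 8 4
5 3 1

After move 7 (R):
2 0 7
6 8 4
5 3 1

After move 8 (L):
0 2 7
6 8 4
5 3 1

After move 9 (D):
6 2 7
0 8 4
5 3 1

Answer: 6, 2, 7, 0, 8, 4, 5, 3, 1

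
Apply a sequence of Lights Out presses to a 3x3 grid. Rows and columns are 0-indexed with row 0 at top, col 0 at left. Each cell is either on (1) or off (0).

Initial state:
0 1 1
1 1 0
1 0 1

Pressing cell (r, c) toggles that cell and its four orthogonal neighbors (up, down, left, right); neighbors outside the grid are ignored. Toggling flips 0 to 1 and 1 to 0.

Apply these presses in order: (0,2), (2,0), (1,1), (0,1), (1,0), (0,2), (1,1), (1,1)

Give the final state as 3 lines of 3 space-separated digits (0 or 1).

After press 1 at (0,2):
0 0 0
1 1 1
1 0 1

After press 2 at (2,0):
0 0 0
0 1 1
0 1 1

After press 3 at (1,1):
0 1 0
1 0 0
0 0 1

After press 4 at (0,1):
1 0 1
1 1 0
0 0 1

After press 5 at (1,0):
0 0 1
0 0 0
1 0 1

After press 6 at (0,2):
0 1 0
0 0 1
1 0 1

After press 7 at (1,1):
0 0 0
1 1 0
1 1 1

After press 8 at (1,1):
0 1 0
0 0 1
1 0 1

Answer: 0 1 0
0 0 1
1 0 1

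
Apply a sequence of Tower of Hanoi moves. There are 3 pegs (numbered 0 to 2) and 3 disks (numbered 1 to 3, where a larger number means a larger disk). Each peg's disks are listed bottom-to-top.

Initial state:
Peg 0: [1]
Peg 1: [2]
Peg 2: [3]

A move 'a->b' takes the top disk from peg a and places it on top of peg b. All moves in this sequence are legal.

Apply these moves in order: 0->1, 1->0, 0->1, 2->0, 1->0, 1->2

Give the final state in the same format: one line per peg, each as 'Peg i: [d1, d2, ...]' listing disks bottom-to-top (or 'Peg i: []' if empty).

Answer: Peg 0: [3, 1]
Peg 1: []
Peg 2: [2]

Derivation:
After move 1 (0->1):
Peg 0: []
Peg 1: [2, 1]
Peg 2: [3]

After move 2 (1->0):
Peg 0: [1]
Peg 1: [2]
Peg 2: [3]

After move 3 (0->1):
Peg 0: []
Peg 1: [2, 1]
Peg 2: [3]

After move 4 (2->0):
Peg 0: [3]
Peg 1: [2, 1]
Peg 2: []

After move 5 (1->0):
Peg 0: [3, 1]
Peg 1: [2]
Peg 2: []

After move 6 (1->2):
Peg 0: [3, 1]
Peg 1: []
Peg 2: [2]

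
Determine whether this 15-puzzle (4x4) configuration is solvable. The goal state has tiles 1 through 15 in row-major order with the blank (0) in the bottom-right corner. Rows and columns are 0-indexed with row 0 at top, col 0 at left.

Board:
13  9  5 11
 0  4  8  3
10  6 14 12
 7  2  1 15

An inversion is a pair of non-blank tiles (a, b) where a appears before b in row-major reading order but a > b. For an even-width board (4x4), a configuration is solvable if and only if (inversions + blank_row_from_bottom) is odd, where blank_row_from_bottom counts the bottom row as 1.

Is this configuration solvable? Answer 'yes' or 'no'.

Inversions: 58
Blank is in row 1 (0-indexed from top), which is row 3 counting from the bottom (bottom = 1).
58 + 3 = 61, which is odd, so the puzzle is solvable.

Answer: yes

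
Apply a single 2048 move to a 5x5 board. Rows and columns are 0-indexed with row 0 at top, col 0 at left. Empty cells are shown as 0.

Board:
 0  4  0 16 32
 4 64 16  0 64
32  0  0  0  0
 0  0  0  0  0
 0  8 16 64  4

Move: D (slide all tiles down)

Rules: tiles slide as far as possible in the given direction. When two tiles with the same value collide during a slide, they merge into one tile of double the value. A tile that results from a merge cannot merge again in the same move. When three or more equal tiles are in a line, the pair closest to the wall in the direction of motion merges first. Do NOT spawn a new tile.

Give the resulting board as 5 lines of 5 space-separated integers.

Answer:  0  0  0  0  0
 0  0  0  0  0
 0  4  0  0 32
 4 64  0 16 64
32  8 32 64  4

Derivation:
Slide down:
col 0: [0, 4, 32, 0, 0] -> [0, 0, 0, 4, 32]
col 1: [4, 64, 0, 0, 8] -> [0, 0, 4, 64, 8]
col 2: [0, 16, 0, 0, 16] -> [0, 0, 0, 0, 32]
col 3: [16, 0, 0, 0, 64] -> [0, 0, 0, 16, 64]
col 4: [32, 64, 0, 0, 4] -> [0, 0, 32, 64, 4]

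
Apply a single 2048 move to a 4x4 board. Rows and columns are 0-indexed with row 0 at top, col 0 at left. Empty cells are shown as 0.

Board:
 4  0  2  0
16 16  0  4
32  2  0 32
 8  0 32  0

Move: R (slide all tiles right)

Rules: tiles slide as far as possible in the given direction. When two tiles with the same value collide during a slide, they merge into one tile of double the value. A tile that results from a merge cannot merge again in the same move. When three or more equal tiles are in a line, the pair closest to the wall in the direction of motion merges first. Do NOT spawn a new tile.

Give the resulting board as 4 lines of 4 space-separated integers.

Answer:  0  0  4  2
 0  0 32  4
 0 32  2 32
 0  0  8 32

Derivation:
Slide right:
row 0: [4, 0, 2, 0] -> [0, 0, 4, 2]
row 1: [16, 16, 0, 4] -> [0, 0, 32, 4]
row 2: [32, 2, 0, 32] -> [0, 32, 2, 32]
row 3: [8, 0, 32, 0] -> [0, 0, 8, 32]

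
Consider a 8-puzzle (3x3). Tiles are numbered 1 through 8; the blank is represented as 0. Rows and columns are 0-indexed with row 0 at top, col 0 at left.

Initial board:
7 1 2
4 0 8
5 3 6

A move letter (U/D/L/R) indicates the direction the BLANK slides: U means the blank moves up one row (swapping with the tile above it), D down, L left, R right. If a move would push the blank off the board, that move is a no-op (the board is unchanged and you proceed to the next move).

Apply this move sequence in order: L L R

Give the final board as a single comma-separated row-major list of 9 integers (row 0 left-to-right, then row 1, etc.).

Answer: 7, 1, 2, 4, 0, 8, 5, 3, 6

Derivation:
After move 1 (L):
7 1 2
0 4 8
5 3 6

After move 2 (L):
7 1 2
0 4 8
5 3 6

After move 3 (R):
7 1 2
4 0 8
5 3 6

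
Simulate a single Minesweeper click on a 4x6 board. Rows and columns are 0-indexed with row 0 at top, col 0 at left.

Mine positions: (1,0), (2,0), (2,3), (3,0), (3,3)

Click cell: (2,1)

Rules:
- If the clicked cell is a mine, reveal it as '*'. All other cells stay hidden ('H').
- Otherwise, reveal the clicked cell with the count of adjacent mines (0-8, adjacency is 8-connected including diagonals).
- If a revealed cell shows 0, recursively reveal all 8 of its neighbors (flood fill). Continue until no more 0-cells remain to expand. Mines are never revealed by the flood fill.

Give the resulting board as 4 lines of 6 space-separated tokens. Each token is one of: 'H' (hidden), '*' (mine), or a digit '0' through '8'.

H H H H H H
H H H H H H
H 3 H H H H
H H H H H H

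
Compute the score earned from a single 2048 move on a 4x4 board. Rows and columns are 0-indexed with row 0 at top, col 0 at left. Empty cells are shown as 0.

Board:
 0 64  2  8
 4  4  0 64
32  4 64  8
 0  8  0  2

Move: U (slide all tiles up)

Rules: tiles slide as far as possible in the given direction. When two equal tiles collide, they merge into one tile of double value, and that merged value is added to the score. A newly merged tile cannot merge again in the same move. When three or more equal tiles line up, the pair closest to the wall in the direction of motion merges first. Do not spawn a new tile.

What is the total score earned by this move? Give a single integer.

Slide up:
col 0: [0, 4, 32, 0] -> [4, 32, 0, 0]  score +0 (running 0)
col 1: [64, 4, 4, 8] -> [64, 8, 8, 0]  score +8 (running 8)
col 2: [2, 0, 64, 0] -> [2, 64, 0, 0]  score +0 (running 8)
col 3: [8, 64, 8, 2] -> [8, 64, 8, 2]  score +0 (running 8)
Board after move:
 4 64  2  8
32  8 64 64
 0  8  0  8
 0  0  0  2

Answer: 8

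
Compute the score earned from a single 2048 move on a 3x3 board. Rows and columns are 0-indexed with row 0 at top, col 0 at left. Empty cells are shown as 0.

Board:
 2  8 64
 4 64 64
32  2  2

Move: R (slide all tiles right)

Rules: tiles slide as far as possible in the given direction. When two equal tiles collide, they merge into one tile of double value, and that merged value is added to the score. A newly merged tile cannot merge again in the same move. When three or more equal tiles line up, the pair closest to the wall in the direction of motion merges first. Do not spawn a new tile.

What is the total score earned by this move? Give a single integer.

Slide right:
row 0: [2, 8, 64] -> [2, 8, 64]  score +0 (running 0)
row 1: [4, 64, 64] -> [0, 4, 128]  score +128 (running 128)
row 2: [32, 2, 2] -> [0, 32, 4]  score +4 (running 132)
Board after move:
  2   8  64
  0   4 128
  0  32   4

Answer: 132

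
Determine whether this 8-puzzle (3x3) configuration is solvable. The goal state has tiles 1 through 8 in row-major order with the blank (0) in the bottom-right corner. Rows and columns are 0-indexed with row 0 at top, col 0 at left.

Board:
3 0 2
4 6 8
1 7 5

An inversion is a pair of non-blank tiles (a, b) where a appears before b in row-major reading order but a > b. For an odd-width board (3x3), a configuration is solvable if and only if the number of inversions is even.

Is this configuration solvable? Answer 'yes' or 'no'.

Answer: yes

Derivation:
Inversions (pairs i<j in row-major order where tile[i] > tile[j] > 0): 10
10 is even, so the puzzle is solvable.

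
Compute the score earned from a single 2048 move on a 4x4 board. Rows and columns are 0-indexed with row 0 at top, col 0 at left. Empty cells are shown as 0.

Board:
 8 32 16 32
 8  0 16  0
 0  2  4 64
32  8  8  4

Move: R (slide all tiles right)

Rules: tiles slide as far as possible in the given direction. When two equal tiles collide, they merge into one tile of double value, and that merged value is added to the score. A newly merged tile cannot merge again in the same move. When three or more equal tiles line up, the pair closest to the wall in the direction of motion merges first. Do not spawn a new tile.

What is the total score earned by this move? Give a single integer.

Answer: 16

Derivation:
Slide right:
row 0: [8, 32, 16, 32] -> [8, 32, 16, 32]  score +0 (running 0)
row 1: [8, 0, 16, 0] -> [0, 0, 8, 16]  score +0 (running 0)
row 2: [0, 2, 4, 64] -> [0, 2, 4, 64]  score +0 (running 0)
row 3: [32, 8, 8, 4] -> [0, 32, 16, 4]  score +16 (running 16)
Board after move:
 8 32 16 32
 0  0  8 16
 0  2  4 64
 0 32 16  4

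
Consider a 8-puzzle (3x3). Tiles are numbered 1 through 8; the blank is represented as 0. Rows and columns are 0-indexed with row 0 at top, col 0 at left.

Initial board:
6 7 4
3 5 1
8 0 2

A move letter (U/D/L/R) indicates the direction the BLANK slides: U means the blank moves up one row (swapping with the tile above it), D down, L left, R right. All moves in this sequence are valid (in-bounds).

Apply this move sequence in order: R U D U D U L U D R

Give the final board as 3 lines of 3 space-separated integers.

After move 1 (R):
6 7 4
3 5 1
8 2 0

After move 2 (U):
6 7 4
3 5 0
8 2 1

After move 3 (D):
6 7 4
3 5 1
8 2 0

After move 4 (U):
6 7 4
3 5 0
8 2 1

After move 5 (D):
6 7 4
3 5 1
8 2 0

After move 6 (U):
6 7 4
3 5 0
8 2 1

After move 7 (L):
6 7 4
3 0 5
8 2 1

After move 8 (U):
6 0 4
3 7 5
8 2 1

After move 9 (D):
6 7 4
3 0 5
8 2 1

After move 10 (R):
6 7 4
3 5 0
8 2 1

Answer: 6 7 4
3 5 0
8 2 1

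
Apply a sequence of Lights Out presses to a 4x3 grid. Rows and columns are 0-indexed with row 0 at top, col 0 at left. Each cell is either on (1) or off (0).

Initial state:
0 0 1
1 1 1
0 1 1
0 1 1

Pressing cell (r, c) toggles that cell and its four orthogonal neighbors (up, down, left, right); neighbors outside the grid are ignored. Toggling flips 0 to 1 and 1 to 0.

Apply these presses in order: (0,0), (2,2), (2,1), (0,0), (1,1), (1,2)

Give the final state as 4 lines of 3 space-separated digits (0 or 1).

Answer: 0 1 0
0 0 0
1 0 0
0 0 0

Derivation:
After press 1 at (0,0):
1 1 1
0 1 1
0 1 1
0 1 1

After press 2 at (2,2):
1 1 1
0 1 0
0 0 0
0 1 0

After press 3 at (2,1):
1 1 1
0 0 0
1 1 1
0 0 0

After press 4 at (0,0):
0 0 1
1 0 0
1 1 1
0 0 0

After press 5 at (1,1):
0 1 1
0 1 1
1 0 1
0 0 0

After press 6 at (1,2):
0 1 0
0 0 0
1 0 0
0 0 0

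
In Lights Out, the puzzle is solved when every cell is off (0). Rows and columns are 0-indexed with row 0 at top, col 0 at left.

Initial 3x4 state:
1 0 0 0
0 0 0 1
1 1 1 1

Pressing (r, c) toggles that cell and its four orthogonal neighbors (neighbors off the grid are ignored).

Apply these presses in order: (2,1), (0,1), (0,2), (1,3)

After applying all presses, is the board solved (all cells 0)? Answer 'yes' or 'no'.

Answer: yes

Derivation:
After press 1 at (2,1):
1 0 0 0
0 1 0 1
0 0 0 1

After press 2 at (0,1):
0 1 1 0
0 0 0 1
0 0 0 1

After press 3 at (0,2):
0 0 0 1
0 0 1 1
0 0 0 1

After press 4 at (1,3):
0 0 0 0
0 0 0 0
0 0 0 0

Lights still on: 0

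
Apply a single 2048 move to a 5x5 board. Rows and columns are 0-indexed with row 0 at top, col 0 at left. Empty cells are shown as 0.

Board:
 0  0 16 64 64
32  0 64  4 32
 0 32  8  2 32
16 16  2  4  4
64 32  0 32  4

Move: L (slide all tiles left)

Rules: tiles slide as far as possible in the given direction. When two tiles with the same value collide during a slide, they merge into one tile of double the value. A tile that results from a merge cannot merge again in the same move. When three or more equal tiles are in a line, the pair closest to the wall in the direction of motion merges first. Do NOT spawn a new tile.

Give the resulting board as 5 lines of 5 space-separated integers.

Slide left:
row 0: [0, 0, 16, 64, 64] -> [16, 128, 0, 0, 0]
row 1: [32, 0, 64, 4, 32] -> [32, 64, 4, 32, 0]
row 2: [0, 32, 8, 2, 32] -> [32, 8, 2, 32, 0]
row 3: [16, 16, 2, 4, 4] -> [32, 2, 8, 0, 0]
row 4: [64, 32, 0, 32, 4] -> [64, 64, 4, 0, 0]

Answer:  16 128   0   0   0
 32  64   4  32   0
 32   8   2  32   0
 32   2   8   0   0
 64  64   4   0   0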